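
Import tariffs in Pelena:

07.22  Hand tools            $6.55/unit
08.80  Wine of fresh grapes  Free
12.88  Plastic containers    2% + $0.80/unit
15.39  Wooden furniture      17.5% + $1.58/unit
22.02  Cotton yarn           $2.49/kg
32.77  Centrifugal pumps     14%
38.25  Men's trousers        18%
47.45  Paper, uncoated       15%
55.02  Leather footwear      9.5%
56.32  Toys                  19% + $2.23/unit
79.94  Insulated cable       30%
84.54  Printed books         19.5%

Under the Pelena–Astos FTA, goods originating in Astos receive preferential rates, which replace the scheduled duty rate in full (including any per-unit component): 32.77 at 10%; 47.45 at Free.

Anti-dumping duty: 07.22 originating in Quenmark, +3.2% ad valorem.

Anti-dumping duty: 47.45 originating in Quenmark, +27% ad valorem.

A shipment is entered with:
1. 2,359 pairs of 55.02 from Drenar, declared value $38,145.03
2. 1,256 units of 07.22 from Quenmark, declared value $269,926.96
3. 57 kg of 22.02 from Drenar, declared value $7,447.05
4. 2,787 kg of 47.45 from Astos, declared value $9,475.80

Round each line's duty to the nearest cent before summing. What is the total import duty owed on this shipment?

$20,630.17

Line 1 (55.02, Drenar, 2,359 pairs, $38,145.03):
Base rate for 55.02 is 9.5%.
Duty = $38,145.03 × 9.5% = $3,623.78.
Line 2 (07.22, Quenmark, 1,256 units, $269,926.96):
Base rate for 07.22 is $6.55/unit.
Additional duty on 07.22 from Quenmark: +3.2% ad valorem. Applied ad valorem rate = 3.2%.
Duty = $269,926.96 × 3.2% + 1,256 × $6.55 = $16,864.46.
Line 3 (22.02, Drenar, 57 kg, $7,447.05):
Base rate for 22.02 is $2.49/kg.
Duty = 57 × $2.49 = $141.93.
Line 4 (47.45, Astos, 2,787 kg, $9,475.80):
Base rate for 47.45 is 15%.
Origin Astos qualifies under the Pelena–Astos agreement and 47.45 is covered: preferential rate Free applies instead.
The additional-duty order on 47.45 targets Quenmark, not Astos; it does not apply.
Duty = $9,475.80 × 0% = $0.00.
Total = $3,623.78 + $16,864.46 + $141.93 + $0.00 = $20,630.17.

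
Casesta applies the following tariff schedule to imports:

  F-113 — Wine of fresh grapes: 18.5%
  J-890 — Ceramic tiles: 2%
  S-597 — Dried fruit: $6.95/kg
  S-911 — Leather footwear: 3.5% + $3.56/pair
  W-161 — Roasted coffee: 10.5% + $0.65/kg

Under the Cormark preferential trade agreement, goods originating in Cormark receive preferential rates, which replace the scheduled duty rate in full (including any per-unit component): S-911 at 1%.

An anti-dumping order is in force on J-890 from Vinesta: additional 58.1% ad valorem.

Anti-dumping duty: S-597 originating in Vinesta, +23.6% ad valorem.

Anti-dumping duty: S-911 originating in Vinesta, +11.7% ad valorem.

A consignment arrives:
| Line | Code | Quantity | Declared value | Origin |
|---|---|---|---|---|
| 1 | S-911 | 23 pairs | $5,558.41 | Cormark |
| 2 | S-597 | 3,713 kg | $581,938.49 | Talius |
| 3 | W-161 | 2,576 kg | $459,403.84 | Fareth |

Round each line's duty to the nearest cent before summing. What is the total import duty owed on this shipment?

$75,772.73

Line 1 (S-911, Cormark, 23 pairs, $5,558.41):
Base rate for S-911 is 3.5% + $3.56/pair.
Origin Cormark qualifies under the Casesta–Cormark agreement and S-911 is covered: preferential rate 1% applies instead.
The additional-duty order on S-911 targets Vinesta, not Cormark; it does not apply.
Duty = $5,558.41 × 1% = $55.58.
Line 2 (S-597, Talius, 3,713 kg, $581,938.49):
Base rate for S-597 is $6.95/kg.
The additional-duty order on S-597 targets Vinesta, not Talius; it does not apply.
Duty = 3,713 × $6.95 = $25,805.35.
Line 3 (W-161, Fareth, 2,576 kg, $459,403.84):
Base rate for W-161 is 10.5% + $0.65/kg.
Duty = $459,403.84 × 10.5% + 2,576 × $0.65 = $49,911.80.
Total = $55.58 + $25,805.35 + $49,911.80 = $75,772.73.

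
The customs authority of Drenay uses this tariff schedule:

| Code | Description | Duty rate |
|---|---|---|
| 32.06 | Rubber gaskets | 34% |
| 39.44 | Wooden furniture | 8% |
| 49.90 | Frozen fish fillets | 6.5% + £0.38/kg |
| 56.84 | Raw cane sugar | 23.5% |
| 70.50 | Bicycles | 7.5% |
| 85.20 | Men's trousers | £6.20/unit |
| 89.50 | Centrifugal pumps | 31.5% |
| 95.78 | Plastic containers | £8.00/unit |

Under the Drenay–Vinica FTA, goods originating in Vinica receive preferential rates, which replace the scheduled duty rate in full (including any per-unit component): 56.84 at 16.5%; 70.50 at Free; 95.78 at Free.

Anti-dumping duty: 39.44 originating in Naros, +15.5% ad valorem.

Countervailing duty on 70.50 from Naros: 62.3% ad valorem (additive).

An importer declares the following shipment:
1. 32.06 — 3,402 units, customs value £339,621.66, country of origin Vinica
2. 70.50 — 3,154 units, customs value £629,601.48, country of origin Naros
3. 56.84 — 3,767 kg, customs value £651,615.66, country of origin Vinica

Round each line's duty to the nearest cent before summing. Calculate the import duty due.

£662,449.77

Line 1 (32.06, Vinica, 3,402 units, £339,621.66):
Base rate for 32.06 is 34%.
Origin Vinica is the FTA partner but 32.06 is not on the preference list; base rate stands.
Duty = £339,621.66 × 34% = £115,471.36.
Line 2 (70.50, Naros, 3,154 units, £629,601.48):
Base rate for 70.50 is 7.5%.
70.50 has an FTA preferential rate, but origin Naros is not Vinica; base rate stands.
Additional duty on 70.50 from Naros: +62.3%. Applied ad valorem rate: 7.5% + 62.3% = 69.8%.
Duty = £629,601.48 × 69.8% = £439,461.83.
Line 3 (56.84, Vinica, 3,767 kg, £651,615.66):
Base rate for 56.84 is 23.5%.
Origin Vinica qualifies under the Drenay–Vinica agreement and 56.84 is covered: preferential rate 16.5% applies instead.
Duty = £651,615.66 × 16.5% = £107,516.58.
Total = £115,471.36 + £439,461.83 + £107,516.58 = £662,449.77.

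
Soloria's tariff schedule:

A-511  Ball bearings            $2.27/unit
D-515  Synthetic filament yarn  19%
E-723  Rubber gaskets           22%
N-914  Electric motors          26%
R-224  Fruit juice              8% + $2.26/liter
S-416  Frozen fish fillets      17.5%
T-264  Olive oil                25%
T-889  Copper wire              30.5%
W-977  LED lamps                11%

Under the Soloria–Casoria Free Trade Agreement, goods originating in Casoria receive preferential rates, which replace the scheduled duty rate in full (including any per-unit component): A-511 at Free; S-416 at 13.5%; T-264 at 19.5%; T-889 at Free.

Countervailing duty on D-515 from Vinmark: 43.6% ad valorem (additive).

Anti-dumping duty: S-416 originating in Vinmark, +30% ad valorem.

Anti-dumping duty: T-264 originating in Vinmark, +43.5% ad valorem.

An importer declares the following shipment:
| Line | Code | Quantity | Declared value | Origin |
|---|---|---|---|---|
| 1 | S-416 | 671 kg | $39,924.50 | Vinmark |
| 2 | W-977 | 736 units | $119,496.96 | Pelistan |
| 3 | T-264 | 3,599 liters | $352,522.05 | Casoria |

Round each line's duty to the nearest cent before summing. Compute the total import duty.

Line 1 (S-416, Vinmark, 671 kg, $39,924.50):
Base rate for S-416 is 17.5%.
S-416 has an FTA preferential rate, but origin Vinmark is not Casoria; base rate stands.
Additional duty on S-416 from Vinmark: +30%. Applied ad valorem rate: 17.5% + 30% = 47.5%.
Duty = $39,924.50 × 47.5% = $18,964.14.
Line 2 (W-977, Pelistan, 736 units, $119,496.96):
Base rate for W-977 is 11%.
Duty = $119,496.96 × 11% = $13,144.67.
Line 3 (T-264, Casoria, 3,599 liters, $352,522.05):
Base rate for T-264 is 25%.
Origin Casoria qualifies under the Soloria–Casoria agreement and T-264 is covered: preferential rate 19.5% applies instead.
The additional-duty order on T-264 targets Vinmark, not Casoria; it does not apply.
Duty = $352,522.05 × 19.5% = $68,741.80.
Total = $18,964.14 + $13,144.67 + $68,741.80 = $100,850.61.

$100,850.61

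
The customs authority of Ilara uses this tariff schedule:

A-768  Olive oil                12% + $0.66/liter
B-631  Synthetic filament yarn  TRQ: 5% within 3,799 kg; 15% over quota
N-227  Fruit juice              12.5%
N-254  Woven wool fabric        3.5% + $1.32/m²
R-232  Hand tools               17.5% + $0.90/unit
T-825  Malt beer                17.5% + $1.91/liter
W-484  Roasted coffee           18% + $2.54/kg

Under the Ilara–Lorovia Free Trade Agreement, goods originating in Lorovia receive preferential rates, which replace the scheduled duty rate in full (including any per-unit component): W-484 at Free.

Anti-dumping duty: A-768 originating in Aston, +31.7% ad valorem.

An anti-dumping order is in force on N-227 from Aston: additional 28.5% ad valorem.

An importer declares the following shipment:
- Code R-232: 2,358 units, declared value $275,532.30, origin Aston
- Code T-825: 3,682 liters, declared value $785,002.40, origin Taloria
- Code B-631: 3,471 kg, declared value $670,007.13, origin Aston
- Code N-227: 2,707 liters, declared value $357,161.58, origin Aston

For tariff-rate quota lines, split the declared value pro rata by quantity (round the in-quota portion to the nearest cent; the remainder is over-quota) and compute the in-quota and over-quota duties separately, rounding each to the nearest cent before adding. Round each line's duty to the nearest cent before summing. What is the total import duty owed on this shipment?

$374,685.00

Line 1 (R-232, Aston, 2,358 units, $275,532.30):
Base rate for R-232 is 17.5% + $0.90/unit.
Duty = $275,532.30 × 17.5% + 2,358 × $0.90 = $50,340.35.
Line 2 (T-825, Taloria, 3,682 liters, $785,002.40):
Base rate for T-825 is 17.5% + $1.91/liter.
Duty = $785,002.40 × 17.5% + 3,682 × $1.91 = $144,408.04.
Line 3 (B-631, Aston, 3,471 kg, $670,007.13):
Code B-631 is under a tariff-rate quota (threshold 3,799 kg). Quantity 3,471 kg is within the quota, so the in-quota rate 5% applies to the full value.
Duty = $670,007.13 × 5% = $33,500.36.
Line 4 (N-227, Aston, 2,707 liters, $357,161.58):
Base rate for N-227 is 12.5%.
Additional duty on N-227 from Aston: +28.5%. Applied ad valorem rate: 12.5% + 28.5% = 41%.
Duty = $357,161.58 × 41% = $146,436.25.
Total = $50,340.35 + $144,408.04 + $33,500.36 + $146,436.25 = $374,685.00.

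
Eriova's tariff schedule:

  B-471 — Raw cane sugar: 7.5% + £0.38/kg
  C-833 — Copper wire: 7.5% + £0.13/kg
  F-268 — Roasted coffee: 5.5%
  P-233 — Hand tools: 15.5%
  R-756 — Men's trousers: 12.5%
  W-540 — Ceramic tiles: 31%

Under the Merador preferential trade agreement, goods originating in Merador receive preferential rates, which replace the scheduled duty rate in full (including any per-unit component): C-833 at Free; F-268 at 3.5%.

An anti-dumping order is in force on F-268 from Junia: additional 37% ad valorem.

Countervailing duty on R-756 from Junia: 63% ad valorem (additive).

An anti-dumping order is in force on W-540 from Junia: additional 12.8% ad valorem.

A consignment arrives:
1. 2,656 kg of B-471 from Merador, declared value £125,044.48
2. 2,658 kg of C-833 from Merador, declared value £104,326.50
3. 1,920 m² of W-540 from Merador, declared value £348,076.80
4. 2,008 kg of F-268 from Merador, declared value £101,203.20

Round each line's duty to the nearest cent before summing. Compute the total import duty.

£121,833.54

Line 1 (B-471, Merador, 2,656 kg, £125,044.48):
Base rate for B-471 is 7.5% + £0.38/kg.
Origin Merador is the FTA partner but B-471 is not on the preference list; base rate stands.
Duty = £125,044.48 × 7.5% + 2,656 × £0.38 = £10,387.62.
Line 2 (C-833, Merador, 2,658 kg, £104,326.50):
Base rate for C-833 is 7.5% + £0.13/kg.
Origin Merador qualifies under the Eriova–Merador agreement and C-833 is covered: preferential rate Free applies instead.
Duty = £104,326.50 × 0% = £0.00.
Line 3 (W-540, Merador, 1,920 m², £348,076.80):
Base rate for W-540 is 31%.
Origin Merador is the FTA partner but W-540 is not on the preference list; base rate stands.
The additional-duty order on W-540 targets Junia, not Merador; it does not apply.
Duty = £348,076.80 × 31% = £107,903.81.
Line 4 (F-268, Merador, 2,008 kg, £101,203.20):
Base rate for F-268 is 5.5%.
Origin Merador qualifies under the Eriova–Merador agreement and F-268 is covered: preferential rate 3.5% applies instead.
The additional-duty order on F-268 targets Junia, not Merador; it does not apply.
Duty = £101,203.20 × 3.5% = £3,542.11.
Total = £10,387.62 + £0.00 + £107,903.81 + £3,542.11 = £121,833.54.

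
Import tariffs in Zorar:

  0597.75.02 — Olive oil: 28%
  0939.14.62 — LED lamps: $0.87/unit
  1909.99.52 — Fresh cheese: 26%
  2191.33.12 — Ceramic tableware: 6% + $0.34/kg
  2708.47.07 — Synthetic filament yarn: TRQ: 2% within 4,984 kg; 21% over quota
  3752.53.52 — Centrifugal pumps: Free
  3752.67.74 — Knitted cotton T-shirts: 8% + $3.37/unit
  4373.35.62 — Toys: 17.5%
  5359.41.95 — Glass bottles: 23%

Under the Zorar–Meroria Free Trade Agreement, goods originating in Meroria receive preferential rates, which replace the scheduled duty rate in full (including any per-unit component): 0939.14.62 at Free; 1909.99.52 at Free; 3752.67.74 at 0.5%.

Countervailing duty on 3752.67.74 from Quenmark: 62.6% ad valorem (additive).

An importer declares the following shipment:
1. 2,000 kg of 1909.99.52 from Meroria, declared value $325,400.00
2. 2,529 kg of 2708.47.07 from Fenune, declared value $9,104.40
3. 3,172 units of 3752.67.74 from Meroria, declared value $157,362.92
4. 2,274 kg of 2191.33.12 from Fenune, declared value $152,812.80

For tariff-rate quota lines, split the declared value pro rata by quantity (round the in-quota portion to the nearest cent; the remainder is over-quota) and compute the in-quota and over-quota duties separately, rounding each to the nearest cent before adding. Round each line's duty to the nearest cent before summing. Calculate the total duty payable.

Line 1 (1909.99.52, Meroria, 2,000 kg, $325,400.00):
Base rate for 1909.99.52 is 26%.
Origin Meroria qualifies under the Zorar–Meroria agreement and 1909.99.52 is covered: preferential rate Free applies instead.
Duty = $325,400.00 × 0% = $0.00.
Line 2 (2708.47.07, Fenune, 2,529 kg, $9,104.40):
Code 2708.47.07 is under a tariff-rate quota (threshold 4,984 kg). Quantity 2,529 kg is within the quota, so the in-quota rate 2% applies to the full value.
Duty = $9,104.40 × 2% = $182.09.
Line 3 (3752.67.74, Meroria, 3,172 units, $157,362.92):
Base rate for 3752.67.74 is 8% + $3.37/unit.
Origin Meroria qualifies under the Zorar–Meroria agreement and 3752.67.74 is covered: preferential rate 0.5% applies instead.
The additional-duty order on 3752.67.74 targets Quenmark, not Meroria; it does not apply.
Duty = $157,362.92 × 0.5% = $786.81.
Line 4 (2191.33.12, Fenune, 2,274 kg, $152,812.80):
Base rate for 2191.33.12 is 6% + $0.34/kg.
Duty = $152,812.80 × 6% + 2,274 × $0.34 = $9,941.93.
Total = $0.00 + $182.09 + $786.81 + $9,941.93 = $10,910.83.

$10,910.83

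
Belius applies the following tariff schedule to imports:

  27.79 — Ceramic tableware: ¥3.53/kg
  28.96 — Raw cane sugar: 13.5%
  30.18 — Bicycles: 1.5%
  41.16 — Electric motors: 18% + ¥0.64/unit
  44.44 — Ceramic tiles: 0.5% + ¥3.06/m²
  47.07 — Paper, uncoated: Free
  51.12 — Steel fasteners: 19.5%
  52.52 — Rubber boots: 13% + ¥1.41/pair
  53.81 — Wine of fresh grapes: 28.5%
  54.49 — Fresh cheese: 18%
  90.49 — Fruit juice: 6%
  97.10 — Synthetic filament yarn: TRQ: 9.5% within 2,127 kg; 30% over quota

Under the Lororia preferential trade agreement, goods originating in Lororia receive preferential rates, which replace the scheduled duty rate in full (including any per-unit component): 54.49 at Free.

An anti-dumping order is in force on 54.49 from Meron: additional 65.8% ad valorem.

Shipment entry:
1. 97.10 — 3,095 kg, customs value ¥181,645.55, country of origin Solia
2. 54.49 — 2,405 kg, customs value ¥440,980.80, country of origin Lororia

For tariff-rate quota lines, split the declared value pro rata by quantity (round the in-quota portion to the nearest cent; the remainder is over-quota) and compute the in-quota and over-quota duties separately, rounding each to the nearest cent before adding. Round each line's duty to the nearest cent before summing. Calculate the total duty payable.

¥28,902.77

Line 1 (97.10, Solia, 3,095 kg, ¥181,645.55):
Code 97.10 is under a tariff-rate quota (threshold 2,127 kg). In-quota: 2,127 kg at 9.5%; over-quota: 968 kg at 30%.
Pro-rata value split: in-quota = ¥181,645.55 × 2,127/3,095 = ¥124,833.63; over-quota = ¥181,645.55 − ¥124,833.63 = ¥56,811.92.
In-quota duty = ¥124,833.63 × 9.5% = ¥11,859.19. Over-quota duty = ¥56,811.92 × 30% = ¥17,043.58.
Line duty = ¥11,859.19 + ¥17,043.58 = ¥28,902.77.
Line 2 (54.49, Lororia, 2,405 kg, ¥440,980.80):
Base rate for 54.49 is 18%.
Origin Lororia qualifies under the Belius–Lororia agreement and 54.49 is covered: preferential rate Free applies instead.
The additional-duty order on 54.49 targets Meron, not Lororia; it does not apply.
Duty = ¥440,980.80 × 0% = ¥0.00.
Total = ¥28,902.77 + ¥0.00 = ¥28,902.77.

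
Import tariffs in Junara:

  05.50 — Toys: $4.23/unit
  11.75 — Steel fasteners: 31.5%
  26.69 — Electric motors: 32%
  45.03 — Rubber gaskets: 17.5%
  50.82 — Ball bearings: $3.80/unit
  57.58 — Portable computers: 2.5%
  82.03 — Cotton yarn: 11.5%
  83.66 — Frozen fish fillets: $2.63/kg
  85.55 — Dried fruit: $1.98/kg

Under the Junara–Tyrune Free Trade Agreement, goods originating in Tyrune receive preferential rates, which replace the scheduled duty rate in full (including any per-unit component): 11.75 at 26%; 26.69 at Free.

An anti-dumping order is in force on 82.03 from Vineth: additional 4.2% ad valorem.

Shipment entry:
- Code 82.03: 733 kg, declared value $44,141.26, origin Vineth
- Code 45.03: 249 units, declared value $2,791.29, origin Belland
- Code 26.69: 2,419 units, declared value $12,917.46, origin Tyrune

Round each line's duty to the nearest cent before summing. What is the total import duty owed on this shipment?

Line 1 (82.03, Vineth, 733 kg, $44,141.26):
Base rate for 82.03 is 11.5%.
Additional duty on 82.03 from Vineth: +4.2%. Applied ad valorem rate: 11.5% + 4.2% = 15.7%.
Duty = $44,141.26 × 15.7% = $6,930.18.
Line 2 (45.03, Belland, 249 units, $2,791.29):
Base rate for 45.03 is 17.5%.
Duty = $2,791.29 × 17.5% = $488.48.
Line 3 (26.69, Tyrune, 2,419 units, $12,917.46):
Base rate for 26.69 is 32%.
Origin Tyrune qualifies under the Junara–Tyrune agreement and 26.69 is covered: preferential rate Free applies instead.
Duty = $12,917.46 × 0% = $0.00.
Total = $6,930.18 + $488.48 + $0.00 = $7,418.66.

$7,418.66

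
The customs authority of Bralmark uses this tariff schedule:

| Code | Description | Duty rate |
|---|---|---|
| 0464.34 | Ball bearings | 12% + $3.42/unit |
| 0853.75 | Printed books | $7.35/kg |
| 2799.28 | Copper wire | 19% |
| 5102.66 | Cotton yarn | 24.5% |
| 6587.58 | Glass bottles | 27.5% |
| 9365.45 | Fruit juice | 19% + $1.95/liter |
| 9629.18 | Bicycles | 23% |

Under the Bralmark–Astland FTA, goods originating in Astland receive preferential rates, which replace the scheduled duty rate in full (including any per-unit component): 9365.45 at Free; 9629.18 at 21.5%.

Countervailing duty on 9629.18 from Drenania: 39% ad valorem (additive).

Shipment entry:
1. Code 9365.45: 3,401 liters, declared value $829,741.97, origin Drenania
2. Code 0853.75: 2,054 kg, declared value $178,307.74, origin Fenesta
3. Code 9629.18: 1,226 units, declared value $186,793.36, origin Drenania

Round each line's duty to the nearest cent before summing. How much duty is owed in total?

Line 1 (9365.45, Drenania, 3,401 liters, $829,741.97):
Base rate for 9365.45 is 19% + $1.95/liter.
9365.45 has an FTA preferential rate, but origin Drenania is not Astland; base rate stands.
Duty = $829,741.97 × 19% + 3,401 × $1.95 = $164,282.92.
Line 2 (0853.75, Fenesta, 2,054 kg, $178,307.74):
Base rate for 0853.75 is $7.35/kg.
Duty = 2,054 × $7.35 = $15,096.90.
Line 3 (9629.18, Drenania, 1,226 units, $186,793.36):
Base rate for 9629.18 is 23%.
9629.18 has an FTA preferential rate, but origin Drenania is not Astland; base rate stands.
Additional duty on 9629.18 from Drenania: +39%. Applied ad valorem rate: 23% + 39% = 62%.
Duty = $186,793.36 × 62% = $115,811.88.
Total = $164,282.92 + $15,096.90 + $115,811.88 = $295,191.70.

$295,191.70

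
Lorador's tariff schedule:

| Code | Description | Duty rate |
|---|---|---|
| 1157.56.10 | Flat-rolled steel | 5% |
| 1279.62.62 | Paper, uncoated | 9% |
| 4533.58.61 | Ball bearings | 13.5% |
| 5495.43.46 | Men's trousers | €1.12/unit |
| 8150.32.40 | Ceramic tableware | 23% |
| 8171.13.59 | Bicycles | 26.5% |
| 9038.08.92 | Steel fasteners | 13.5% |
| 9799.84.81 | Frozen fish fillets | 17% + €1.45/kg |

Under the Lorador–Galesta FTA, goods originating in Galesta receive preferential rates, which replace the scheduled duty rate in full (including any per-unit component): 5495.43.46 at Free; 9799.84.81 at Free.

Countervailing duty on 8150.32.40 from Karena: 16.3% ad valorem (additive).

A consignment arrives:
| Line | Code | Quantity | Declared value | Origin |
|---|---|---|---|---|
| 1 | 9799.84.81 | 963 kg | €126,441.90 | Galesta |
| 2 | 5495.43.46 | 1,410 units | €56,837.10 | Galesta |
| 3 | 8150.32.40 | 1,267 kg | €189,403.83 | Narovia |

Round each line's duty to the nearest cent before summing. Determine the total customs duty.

€43,562.88

Line 1 (9799.84.81, Galesta, 963 kg, €126,441.90):
Base rate for 9799.84.81 is 17% + €1.45/kg.
Origin Galesta qualifies under the Lorador–Galesta agreement and 9799.84.81 is covered: preferential rate Free applies instead.
Duty = €126,441.90 × 0% = €0.00.
Line 2 (5495.43.46, Galesta, 1,410 units, €56,837.10):
Base rate for 5495.43.46 is €1.12/unit.
Origin Galesta qualifies under the Lorador–Galesta agreement and 5495.43.46 is covered: preferential rate Free applies instead.
Duty = €56,837.10 × 0% = €0.00.
Line 3 (8150.32.40, Narovia, 1,267 kg, €189,403.83):
Base rate for 8150.32.40 is 23%.
The additional-duty order on 8150.32.40 targets Karena, not Narovia; it does not apply.
Duty = €189,403.83 × 23% = €43,562.88.
Total = €0.00 + €0.00 + €43,562.88 = €43,562.88.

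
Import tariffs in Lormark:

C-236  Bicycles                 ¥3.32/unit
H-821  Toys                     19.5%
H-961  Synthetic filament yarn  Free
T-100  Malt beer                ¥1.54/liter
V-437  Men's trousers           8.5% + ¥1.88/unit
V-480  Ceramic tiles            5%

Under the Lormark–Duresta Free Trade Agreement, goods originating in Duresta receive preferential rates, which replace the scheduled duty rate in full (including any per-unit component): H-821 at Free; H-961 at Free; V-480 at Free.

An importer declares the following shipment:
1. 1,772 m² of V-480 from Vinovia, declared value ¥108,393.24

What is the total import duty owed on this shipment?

¥5,419.66

Line 1 (V-480, Vinovia, 1,772 m², ¥108,393.24):
Base rate for V-480 is 5%.
V-480 has an FTA preferential rate, but origin Vinovia is not Duresta; base rate stands.
Duty = ¥108,393.24 × 5% = ¥5,419.66.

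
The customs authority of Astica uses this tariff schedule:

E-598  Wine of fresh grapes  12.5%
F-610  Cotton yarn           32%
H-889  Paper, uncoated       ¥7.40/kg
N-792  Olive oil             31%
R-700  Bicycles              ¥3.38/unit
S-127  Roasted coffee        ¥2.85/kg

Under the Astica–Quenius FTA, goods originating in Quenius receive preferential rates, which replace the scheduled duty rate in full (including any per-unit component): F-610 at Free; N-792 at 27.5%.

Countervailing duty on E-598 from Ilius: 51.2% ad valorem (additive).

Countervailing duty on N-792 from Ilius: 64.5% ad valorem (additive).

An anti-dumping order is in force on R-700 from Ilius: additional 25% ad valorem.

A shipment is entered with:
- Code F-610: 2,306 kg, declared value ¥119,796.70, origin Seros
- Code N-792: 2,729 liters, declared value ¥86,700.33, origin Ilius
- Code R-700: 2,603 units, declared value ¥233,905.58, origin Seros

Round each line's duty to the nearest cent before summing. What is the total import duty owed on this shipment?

Line 1 (F-610, Seros, 2,306 kg, ¥119,796.70):
Base rate for F-610 is 32%.
F-610 has an FTA preferential rate, but origin Seros is not Quenius; base rate stands.
Duty = ¥119,796.70 × 32% = ¥38,334.94.
Line 2 (N-792, Ilius, 2,729 liters, ¥86,700.33):
Base rate for N-792 is 31%.
N-792 has an FTA preferential rate, but origin Ilius is not Quenius; base rate stands.
Additional duty on N-792 from Ilius: +64.5%. Applied ad valorem rate: 31% + 64.5% = 95.5%.
Duty = ¥86,700.33 × 95.5% = ¥82,798.82.
Line 3 (R-700, Seros, 2,603 units, ¥233,905.58):
Base rate for R-700 is ¥3.38/unit.
The additional-duty order on R-700 targets Ilius, not Seros; it does not apply.
Duty = 2,603 × ¥3.38 = ¥8,798.14.
Total = ¥38,334.94 + ¥82,798.82 + ¥8,798.14 = ¥129,931.90.

¥129,931.90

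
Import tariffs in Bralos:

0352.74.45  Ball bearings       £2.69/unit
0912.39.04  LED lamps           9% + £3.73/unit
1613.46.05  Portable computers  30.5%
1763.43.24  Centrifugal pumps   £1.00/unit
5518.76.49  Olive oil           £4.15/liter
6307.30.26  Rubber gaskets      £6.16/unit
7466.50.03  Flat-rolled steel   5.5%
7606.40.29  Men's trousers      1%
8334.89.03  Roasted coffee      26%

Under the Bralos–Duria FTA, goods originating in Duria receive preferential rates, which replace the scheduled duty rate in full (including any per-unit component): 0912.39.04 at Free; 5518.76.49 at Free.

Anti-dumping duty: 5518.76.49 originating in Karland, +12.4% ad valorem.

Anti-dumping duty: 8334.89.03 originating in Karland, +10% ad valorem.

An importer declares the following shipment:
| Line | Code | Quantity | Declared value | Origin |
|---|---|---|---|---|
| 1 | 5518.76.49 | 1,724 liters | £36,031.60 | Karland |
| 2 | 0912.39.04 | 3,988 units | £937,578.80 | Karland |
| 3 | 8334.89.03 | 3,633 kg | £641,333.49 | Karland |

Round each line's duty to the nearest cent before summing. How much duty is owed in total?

£341,759.91

Line 1 (5518.76.49, Karland, 1,724 liters, £36,031.60):
Base rate for 5518.76.49 is £4.15/liter.
5518.76.49 has an FTA preferential rate, but origin Karland is not Duria; base rate stands.
Additional duty on 5518.76.49 from Karland: +12.4% ad valorem. Applied ad valorem rate = 12.4%.
Duty = £36,031.60 × 12.4% + 1,724 × £4.15 = £11,622.52.
Line 2 (0912.39.04, Karland, 3,988 units, £937,578.80):
Base rate for 0912.39.04 is 9% + £3.73/unit.
0912.39.04 has an FTA preferential rate, but origin Karland is not Duria; base rate stands.
Duty = £937,578.80 × 9% + 3,988 × £3.73 = £99,257.33.
Line 3 (8334.89.03, Karland, 3,633 kg, £641,333.49):
Base rate for 8334.89.03 is 26%.
Additional duty on 8334.89.03 from Karland: +10%. Applied ad valorem rate: 26% + 10% = 36%.
Duty = £641,333.49 × 36% = £230,880.06.
Total = £11,622.52 + £99,257.33 + £230,880.06 = £341,759.91.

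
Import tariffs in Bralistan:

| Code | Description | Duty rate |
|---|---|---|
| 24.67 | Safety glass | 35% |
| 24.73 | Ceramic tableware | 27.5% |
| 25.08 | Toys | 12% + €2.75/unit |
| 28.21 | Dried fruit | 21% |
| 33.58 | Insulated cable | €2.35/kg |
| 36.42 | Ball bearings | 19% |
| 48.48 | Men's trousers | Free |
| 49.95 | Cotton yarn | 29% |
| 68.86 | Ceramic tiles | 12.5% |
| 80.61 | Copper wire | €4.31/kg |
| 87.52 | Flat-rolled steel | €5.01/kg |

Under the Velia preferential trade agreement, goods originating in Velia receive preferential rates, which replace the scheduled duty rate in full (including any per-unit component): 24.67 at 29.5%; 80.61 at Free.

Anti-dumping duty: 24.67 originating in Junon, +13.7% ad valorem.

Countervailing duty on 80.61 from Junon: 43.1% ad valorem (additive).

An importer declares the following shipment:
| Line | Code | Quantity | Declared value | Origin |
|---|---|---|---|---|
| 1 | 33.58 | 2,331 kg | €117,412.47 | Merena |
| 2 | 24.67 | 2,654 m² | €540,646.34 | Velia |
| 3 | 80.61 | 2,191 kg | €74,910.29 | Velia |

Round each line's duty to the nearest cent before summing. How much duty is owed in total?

€164,968.52

Line 1 (33.58, Merena, 2,331 kg, €117,412.47):
Base rate for 33.58 is €2.35/kg.
Duty = 2,331 × €2.35 = €5,477.85.
Line 2 (24.67, Velia, 2,654 m², €540,646.34):
Base rate for 24.67 is 35%.
Origin Velia qualifies under the Bralistan–Velia agreement and 24.67 is covered: preferential rate 29.5% applies instead.
The additional-duty order on 24.67 targets Junon, not Velia; it does not apply.
Duty = €540,646.34 × 29.5% = €159,490.67.
Line 3 (80.61, Velia, 2,191 kg, €74,910.29):
Base rate for 80.61 is €4.31/kg.
Origin Velia qualifies under the Bralistan–Velia agreement and 80.61 is covered: preferential rate Free applies instead.
The additional-duty order on 80.61 targets Junon, not Velia; it does not apply.
Duty = €74,910.29 × 0% = €0.00.
Total = €5,477.85 + €159,490.67 + €0.00 = €164,968.52.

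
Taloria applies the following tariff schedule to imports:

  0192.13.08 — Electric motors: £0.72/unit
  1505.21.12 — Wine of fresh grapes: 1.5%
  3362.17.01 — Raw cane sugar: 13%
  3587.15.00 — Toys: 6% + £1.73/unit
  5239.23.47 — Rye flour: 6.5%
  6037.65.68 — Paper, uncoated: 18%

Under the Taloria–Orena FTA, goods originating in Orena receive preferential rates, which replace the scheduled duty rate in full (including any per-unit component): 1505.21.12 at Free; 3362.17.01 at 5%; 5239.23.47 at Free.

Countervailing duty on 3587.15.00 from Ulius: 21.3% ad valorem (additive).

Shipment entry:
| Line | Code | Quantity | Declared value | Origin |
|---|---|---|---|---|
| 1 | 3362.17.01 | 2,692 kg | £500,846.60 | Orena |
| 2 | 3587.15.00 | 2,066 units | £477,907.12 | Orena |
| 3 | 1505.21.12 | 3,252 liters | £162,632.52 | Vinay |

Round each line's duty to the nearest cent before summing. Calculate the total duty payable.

Line 1 (3362.17.01, Orena, 2,692 kg, £500,846.60):
Base rate for 3362.17.01 is 13%.
Origin Orena qualifies under the Taloria–Orena agreement and 3362.17.01 is covered: preferential rate 5% applies instead.
Duty = £500,846.60 × 5% = £25,042.33.
Line 2 (3587.15.00, Orena, 2,066 units, £477,907.12):
Base rate for 3587.15.00 is 6% + £1.73/unit.
Origin Orena is the FTA partner but 3587.15.00 is not on the preference list; base rate stands.
The additional-duty order on 3587.15.00 targets Ulius, not Orena; it does not apply.
Duty = £477,907.12 × 6% + 2,066 × £1.73 = £32,248.61.
Line 3 (1505.21.12, Vinay, 3,252 liters, £162,632.52):
Base rate for 1505.21.12 is 1.5%.
1505.21.12 has an FTA preferential rate, but origin Vinay is not Orena; base rate stands.
Duty = £162,632.52 × 1.5% = £2,439.49.
Total = £25,042.33 + £32,248.61 + £2,439.49 = £59,730.43.

£59,730.43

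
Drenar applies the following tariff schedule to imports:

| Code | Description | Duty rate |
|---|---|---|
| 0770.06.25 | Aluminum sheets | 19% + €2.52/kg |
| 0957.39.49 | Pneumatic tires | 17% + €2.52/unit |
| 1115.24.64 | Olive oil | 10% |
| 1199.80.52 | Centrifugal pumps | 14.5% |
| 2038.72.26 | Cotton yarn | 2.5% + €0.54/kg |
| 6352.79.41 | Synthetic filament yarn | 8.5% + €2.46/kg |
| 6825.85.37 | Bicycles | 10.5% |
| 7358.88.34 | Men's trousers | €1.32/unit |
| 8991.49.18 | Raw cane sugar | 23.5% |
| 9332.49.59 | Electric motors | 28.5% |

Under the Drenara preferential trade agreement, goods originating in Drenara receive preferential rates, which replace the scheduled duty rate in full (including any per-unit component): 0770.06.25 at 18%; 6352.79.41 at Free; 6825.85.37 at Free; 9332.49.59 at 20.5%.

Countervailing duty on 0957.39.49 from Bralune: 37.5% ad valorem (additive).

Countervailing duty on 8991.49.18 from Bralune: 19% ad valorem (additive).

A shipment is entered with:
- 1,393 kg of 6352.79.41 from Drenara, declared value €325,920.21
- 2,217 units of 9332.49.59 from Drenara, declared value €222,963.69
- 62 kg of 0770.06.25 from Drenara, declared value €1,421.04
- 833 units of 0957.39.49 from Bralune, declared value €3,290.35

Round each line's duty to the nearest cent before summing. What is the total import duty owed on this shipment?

€49,855.75

Line 1 (6352.79.41, Drenara, 1,393 kg, €325,920.21):
Base rate for 6352.79.41 is 8.5% + €2.46/kg.
Origin Drenara qualifies under the Drenar–Drenara agreement and 6352.79.41 is covered: preferential rate Free applies instead.
Duty = €325,920.21 × 0% = €0.00.
Line 2 (9332.49.59, Drenara, 2,217 units, €222,963.69):
Base rate for 9332.49.59 is 28.5%.
Origin Drenara qualifies under the Drenar–Drenara agreement and 9332.49.59 is covered: preferential rate 20.5% applies instead.
Duty = €222,963.69 × 20.5% = €45,707.56.
Line 3 (0770.06.25, Drenara, 62 kg, €1,421.04):
Base rate for 0770.06.25 is 19% + €2.52/kg.
Origin Drenara qualifies under the Drenar–Drenara agreement and 0770.06.25 is covered: preferential rate 18% applies instead.
Duty = €1,421.04 × 18% = €255.79.
Line 4 (0957.39.49, Bralune, 833 units, €3,290.35):
Base rate for 0957.39.49 is 17% + €2.52/unit.
Additional duty on 0957.39.49 from Bralune: +37.5%. Applied ad valorem rate: 17% + 37.5% = 54.5%.
Duty = €3,290.35 × 54.5% + 833 × €2.52 = €3,892.40.
Total = €0.00 + €45,707.56 + €255.79 + €3,892.40 = €49,855.75.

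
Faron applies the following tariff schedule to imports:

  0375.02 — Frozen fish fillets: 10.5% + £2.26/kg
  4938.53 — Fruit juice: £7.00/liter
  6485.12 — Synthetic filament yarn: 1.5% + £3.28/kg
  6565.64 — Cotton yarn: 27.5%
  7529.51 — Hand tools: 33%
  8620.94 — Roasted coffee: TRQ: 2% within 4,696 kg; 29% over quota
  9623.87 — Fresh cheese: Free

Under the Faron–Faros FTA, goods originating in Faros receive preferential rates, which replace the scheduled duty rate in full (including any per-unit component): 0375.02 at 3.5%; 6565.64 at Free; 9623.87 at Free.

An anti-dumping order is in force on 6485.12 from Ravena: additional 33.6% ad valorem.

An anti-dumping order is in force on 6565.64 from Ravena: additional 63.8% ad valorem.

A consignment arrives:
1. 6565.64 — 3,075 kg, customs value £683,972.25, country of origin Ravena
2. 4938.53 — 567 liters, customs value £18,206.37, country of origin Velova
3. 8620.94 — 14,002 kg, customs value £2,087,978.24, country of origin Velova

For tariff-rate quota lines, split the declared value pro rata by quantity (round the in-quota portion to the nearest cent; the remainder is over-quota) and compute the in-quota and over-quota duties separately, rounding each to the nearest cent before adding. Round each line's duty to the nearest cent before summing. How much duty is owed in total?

Line 1 (6565.64, Ravena, 3,075 kg, £683,972.25):
Base rate for 6565.64 is 27.5%.
6565.64 has an FTA preferential rate, but origin Ravena is not Faros; base rate stands.
Additional duty on 6565.64 from Ravena: +63.8%. Applied ad valorem rate: 27.5% + 63.8% = 91.3%.
Duty = £683,972.25 × 91.3% = £624,466.66.
Line 2 (4938.53, Velova, 567 liters, £18,206.37):
Base rate for 4938.53 is £7.00/liter.
Duty = 567 × £7.00 = £3,969.00.
Line 3 (8620.94, Velova, 14,002 kg, £2,087,978.24):
Code 8620.94 is under a tariff-rate quota (threshold 4,696 kg). In-quota: 4,696 kg at 2%; over-quota: 9,306 kg at 29%.
Pro-rata value split: in-quota = £2,087,978.24 × 4,696/14,002 = £700,267.52; over-quota = £2,087,978.24 − £700,267.52 = £1,387,710.72.
In-quota duty = £700,267.52 × 2% = £14,005.35. Over-quota duty = £1,387,710.72 × 29% = £402,436.11.
Line duty = £14,005.35 + £402,436.11 = £416,441.46.
Total = £624,466.66 + £3,969.00 + £416,441.46 = £1,044,877.12.

£1,044,877.12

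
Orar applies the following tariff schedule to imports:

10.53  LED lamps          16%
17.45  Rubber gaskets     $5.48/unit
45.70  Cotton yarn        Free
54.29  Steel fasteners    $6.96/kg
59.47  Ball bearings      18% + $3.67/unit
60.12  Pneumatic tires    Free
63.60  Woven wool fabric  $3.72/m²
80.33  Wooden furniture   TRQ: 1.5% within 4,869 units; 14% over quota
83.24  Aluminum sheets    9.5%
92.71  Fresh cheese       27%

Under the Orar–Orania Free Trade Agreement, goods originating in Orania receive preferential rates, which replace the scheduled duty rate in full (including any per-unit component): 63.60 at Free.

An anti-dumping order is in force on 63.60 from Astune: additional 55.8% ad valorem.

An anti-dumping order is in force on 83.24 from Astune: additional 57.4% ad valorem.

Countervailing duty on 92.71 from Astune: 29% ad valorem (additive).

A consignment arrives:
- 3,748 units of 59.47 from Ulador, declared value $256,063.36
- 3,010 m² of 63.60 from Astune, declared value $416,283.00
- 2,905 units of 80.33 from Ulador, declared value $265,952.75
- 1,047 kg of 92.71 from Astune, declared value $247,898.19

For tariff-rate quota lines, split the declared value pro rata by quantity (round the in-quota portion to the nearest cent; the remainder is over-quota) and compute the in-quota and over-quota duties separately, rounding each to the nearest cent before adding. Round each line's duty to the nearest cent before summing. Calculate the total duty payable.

Line 1 (59.47, Ulador, 3,748 units, $256,063.36):
Base rate for 59.47 is 18% + $3.67/unit.
Duty = $256,063.36 × 18% + 3,748 × $3.67 = $59,846.56.
Line 2 (63.60, Astune, 3,010 m², $416,283.00):
Base rate for 63.60 is $3.72/m².
63.60 has an FTA preferential rate, but origin Astune is not Orania; base rate stands.
Additional duty on 63.60 from Astune: +55.8% ad valorem. Applied ad valorem rate = 55.8%.
Duty = $416,283.00 × 55.8% + 3,010 × $3.72 = $243,483.11.
Line 3 (80.33, Ulador, 2,905 units, $265,952.75):
Code 80.33 is under a tariff-rate quota (threshold 4,869 units). Quantity 2,905 units is within the quota, so the in-quota rate 1.5% applies to the full value.
Duty = $265,952.75 × 1.5% = $3,989.29.
Line 4 (92.71, Astune, 1,047 kg, $247,898.19):
Base rate for 92.71 is 27%.
Additional duty on 92.71 from Astune: +29%. Applied ad valorem rate: 27% + 29% = 56%.
Duty = $247,898.19 × 56% = $138,822.99.
Total = $59,846.56 + $243,483.11 + $3,989.29 + $138,822.99 = $446,141.95.

$446,141.95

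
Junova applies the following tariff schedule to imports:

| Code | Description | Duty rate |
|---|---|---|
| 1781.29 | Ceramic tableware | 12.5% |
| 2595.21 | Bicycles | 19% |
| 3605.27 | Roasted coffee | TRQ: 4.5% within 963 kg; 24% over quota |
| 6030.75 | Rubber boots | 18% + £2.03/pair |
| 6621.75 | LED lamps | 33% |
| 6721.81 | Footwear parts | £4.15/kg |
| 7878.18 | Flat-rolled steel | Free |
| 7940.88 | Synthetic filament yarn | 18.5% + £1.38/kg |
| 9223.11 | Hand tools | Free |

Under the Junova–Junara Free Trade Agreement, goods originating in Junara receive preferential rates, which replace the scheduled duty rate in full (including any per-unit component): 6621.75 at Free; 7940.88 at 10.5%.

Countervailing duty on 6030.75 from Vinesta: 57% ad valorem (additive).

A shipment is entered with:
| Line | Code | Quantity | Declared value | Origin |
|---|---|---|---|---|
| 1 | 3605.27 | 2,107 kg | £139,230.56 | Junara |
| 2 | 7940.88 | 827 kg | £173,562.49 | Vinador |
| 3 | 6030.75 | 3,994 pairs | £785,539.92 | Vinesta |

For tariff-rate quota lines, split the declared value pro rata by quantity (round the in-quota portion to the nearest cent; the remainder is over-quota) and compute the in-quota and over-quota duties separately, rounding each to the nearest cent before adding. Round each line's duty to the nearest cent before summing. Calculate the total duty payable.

Line 1 (3605.27, Junara, 2,107 kg, £139,230.56):
Code 3605.27 is under a tariff-rate quota (threshold 963 kg). In-quota: 963 kg at 4.5%; over-quota: 1,144 kg at 24%.
Pro-rata value split: in-quota = £139,230.56 × 963/2,107 = £63,635.04; over-quota = £139,230.56 − £63,635.04 = £75,595.52.
In-quota duty = £63,635.04 × 4.5% = £2,863.58. Over-quota duty = £75,595.52 × 24% = £18,142.92.
Line duty = £2,863.58 + £18,142.92 = £21,006.50.
Line 2 (7940.88, Vinador, 827 kg, £173,562.49):
Base rate for 7940.88 is 18.5% + £1.38/kg.
7940.88 has an FTA preferential rate, but origin Vinador is not Junara; base rate stands.
Duty = £173,562.49 × 18.5% + 827 × £1.38 = £33,250.32.
Line 3 (6030.75, Vinesta, 3,994 pairs, £785,539.92):
Base rate for 6030.75 is 18% + £2.03/pair.
Additional duty on 6030.75 from Vinesta: +57%. Applied ad valorem rate: 18% + 57% = 75%.
Duty = £785,539.92 × 75% + 3,994 × £2.03 = £597,262.76.
Total = £21,006.50 + £33,250.32 + £597,262.76 = £651,519.58.

£651,519.58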